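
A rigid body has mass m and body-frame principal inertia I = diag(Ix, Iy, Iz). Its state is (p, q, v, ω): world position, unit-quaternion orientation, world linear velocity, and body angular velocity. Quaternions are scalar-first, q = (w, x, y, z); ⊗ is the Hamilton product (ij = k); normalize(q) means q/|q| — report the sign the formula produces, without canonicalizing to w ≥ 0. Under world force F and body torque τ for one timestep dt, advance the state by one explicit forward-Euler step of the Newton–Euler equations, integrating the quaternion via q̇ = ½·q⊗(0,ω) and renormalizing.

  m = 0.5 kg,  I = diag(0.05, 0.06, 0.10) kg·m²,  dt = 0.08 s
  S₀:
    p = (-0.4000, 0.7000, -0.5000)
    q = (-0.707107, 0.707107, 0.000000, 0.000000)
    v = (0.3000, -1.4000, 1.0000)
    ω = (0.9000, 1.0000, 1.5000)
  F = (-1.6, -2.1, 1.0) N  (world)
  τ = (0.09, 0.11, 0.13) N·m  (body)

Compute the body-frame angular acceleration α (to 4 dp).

precession coupling ω×(Iω) = (0.0600, -0.0675, 0.0090)
angular accel α = (0.6000, 2.9583, 1.2100)

α = (0.6000, 2.9583, 1.2100)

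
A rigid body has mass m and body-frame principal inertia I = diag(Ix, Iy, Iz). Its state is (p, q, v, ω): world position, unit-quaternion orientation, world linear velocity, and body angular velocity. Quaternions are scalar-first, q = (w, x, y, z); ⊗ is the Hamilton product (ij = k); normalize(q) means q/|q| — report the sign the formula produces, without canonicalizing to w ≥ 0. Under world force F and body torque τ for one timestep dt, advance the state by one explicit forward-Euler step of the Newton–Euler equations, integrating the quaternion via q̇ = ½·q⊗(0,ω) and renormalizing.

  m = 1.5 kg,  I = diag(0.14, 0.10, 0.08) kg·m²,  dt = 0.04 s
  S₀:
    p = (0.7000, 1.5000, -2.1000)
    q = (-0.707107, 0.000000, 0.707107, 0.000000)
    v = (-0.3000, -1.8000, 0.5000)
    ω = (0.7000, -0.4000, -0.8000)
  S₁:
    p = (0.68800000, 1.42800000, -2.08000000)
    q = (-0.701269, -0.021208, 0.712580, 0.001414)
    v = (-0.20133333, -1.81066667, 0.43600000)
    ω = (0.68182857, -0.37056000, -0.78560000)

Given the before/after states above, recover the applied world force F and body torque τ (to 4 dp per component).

F = (3.7000, -0.4000, -2.4000)
τ = (-0.0700, 0.0400, 0.0400)

ω₁ − ω₀ = (-0.01817143, 0.02944000, 0.01440000)
gyro term ω₀×Iω₀ = (-0.0064, -0.0336, 0.0112)
applied torque τ = (-0.0700, 0.0400, 0.0400)
velocity change Δv = (0.09866667, -0.01066667, -0.06400000)
m·(v₁−v₀)/dt = (3.7000, -0.4000, -2.4000)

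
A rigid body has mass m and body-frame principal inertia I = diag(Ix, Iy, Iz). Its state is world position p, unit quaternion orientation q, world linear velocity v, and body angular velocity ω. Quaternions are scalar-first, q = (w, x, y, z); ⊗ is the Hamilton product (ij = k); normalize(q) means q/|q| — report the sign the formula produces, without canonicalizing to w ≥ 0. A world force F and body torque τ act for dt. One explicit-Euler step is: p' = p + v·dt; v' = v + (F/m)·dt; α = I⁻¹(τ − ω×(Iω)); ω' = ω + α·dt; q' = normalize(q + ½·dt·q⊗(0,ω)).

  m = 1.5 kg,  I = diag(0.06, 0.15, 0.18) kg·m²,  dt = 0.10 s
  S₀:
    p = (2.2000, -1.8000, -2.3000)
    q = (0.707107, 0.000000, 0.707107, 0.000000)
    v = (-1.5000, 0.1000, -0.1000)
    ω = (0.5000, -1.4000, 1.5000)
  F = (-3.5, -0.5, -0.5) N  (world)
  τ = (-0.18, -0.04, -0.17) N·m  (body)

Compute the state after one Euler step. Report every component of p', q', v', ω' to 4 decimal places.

p' = (2.0500, -1.7900, -2.3100)
q' = (0.7524, 0.0703, 0.6540, 0.0352)
v' = (-1.7333, 0.0667, -0.1333)
ω' = (0.3050, -1.3667, 1.4406)

a = F/m = (-2.3333, -0.3333, -0.3333)
p' = p + v·dt = (2.0500, -1.7900, -2.3100)
new velocity v' = (-1.7333, 0.0667, -0.1333)
precession coupling ω×(Iω) = (-0.0630, -0.0900, -0.0630)
angular accel α = (-1.9500, 0.3333, -0.5944)
new body rate ω' = (0.3050, -1.3667, 1.4406)
q⊗(0,ω) = (0.9899498, 1.4142140, -0.9899498, 0.7071070)
q + ½dt·q⊗(0,ω), renormalized = (0.7524, 0.0703, 0.6540, 0.0352)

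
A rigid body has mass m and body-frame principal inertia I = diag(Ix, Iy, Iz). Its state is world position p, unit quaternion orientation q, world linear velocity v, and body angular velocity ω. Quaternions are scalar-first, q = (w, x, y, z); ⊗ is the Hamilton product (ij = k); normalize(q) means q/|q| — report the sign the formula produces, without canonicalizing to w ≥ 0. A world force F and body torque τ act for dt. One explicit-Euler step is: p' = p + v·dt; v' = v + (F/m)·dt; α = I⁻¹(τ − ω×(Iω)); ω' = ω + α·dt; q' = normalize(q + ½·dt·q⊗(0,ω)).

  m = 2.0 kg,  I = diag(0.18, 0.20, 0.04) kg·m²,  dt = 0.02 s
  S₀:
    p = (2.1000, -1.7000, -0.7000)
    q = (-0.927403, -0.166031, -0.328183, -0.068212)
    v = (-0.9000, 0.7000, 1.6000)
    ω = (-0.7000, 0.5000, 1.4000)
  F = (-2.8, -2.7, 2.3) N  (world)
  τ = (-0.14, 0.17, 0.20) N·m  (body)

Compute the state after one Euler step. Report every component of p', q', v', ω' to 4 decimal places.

p' = (2.0820, -1.6860, -0.6680)
q' = (-0.9258, -0.1638, -0.3300, -0.0843)
v' = (-0.9280, 0.6730, 1.6230)
ω' = (-0.7031, 0.5307, 1.5035)

a = F/m = (-1.4000, -1.3500, 1.1500)
p' = p + v·dt = (2.0820, -1.6860, -0.6680)
new velocity v' = (-0.9280, 0.6730, 1.6230)
α = I⁻¹(τ − ω×Iω) = (-0.1556, 1.5360, 5.1750)
new body rate ω' = (-0.7031, 0.5307, 1.5035)
q⊗(0,ω) = (0.1433666, 0.2238319, -0.1835097, -1.6111078)
q' = normalize(q + ½dt·q⊗(0,ω)) = (-0.9258, -0.1638, -0.3300, -0.0843)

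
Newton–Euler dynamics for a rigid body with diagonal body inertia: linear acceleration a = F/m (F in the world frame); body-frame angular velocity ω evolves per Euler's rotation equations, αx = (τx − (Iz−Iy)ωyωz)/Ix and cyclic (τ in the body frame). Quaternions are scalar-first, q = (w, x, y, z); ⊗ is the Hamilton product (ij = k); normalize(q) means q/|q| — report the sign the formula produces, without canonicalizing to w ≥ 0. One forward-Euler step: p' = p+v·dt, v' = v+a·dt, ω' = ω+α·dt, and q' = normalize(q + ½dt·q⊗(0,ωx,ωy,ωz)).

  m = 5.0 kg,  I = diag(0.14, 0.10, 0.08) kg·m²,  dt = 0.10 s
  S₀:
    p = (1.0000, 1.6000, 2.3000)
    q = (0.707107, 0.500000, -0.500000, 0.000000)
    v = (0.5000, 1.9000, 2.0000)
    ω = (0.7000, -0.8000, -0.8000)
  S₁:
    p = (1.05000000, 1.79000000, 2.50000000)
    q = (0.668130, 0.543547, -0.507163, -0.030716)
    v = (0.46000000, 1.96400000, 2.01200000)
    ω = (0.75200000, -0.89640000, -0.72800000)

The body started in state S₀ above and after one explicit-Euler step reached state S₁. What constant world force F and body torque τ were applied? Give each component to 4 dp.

velocity change Δv = (-0.04000000, 0.06400000, 0.01200000)
applied force F = (-2.0000, 3.2000, 0.6000)
Δω = ω₁−ω₀ = (0.05200000, -0.09640000, 0.07200000)
precession coupling = (-0.0128, -0.0336, 0.0224)
τ = I·(Δω/dt) + ω₀×(Iω₀) = (0.0600, -0.1300, 0.0800)

F = (-2.0000, 3.2000, 0.6000)
τ = (0.0600, -0.1300, 0.0800)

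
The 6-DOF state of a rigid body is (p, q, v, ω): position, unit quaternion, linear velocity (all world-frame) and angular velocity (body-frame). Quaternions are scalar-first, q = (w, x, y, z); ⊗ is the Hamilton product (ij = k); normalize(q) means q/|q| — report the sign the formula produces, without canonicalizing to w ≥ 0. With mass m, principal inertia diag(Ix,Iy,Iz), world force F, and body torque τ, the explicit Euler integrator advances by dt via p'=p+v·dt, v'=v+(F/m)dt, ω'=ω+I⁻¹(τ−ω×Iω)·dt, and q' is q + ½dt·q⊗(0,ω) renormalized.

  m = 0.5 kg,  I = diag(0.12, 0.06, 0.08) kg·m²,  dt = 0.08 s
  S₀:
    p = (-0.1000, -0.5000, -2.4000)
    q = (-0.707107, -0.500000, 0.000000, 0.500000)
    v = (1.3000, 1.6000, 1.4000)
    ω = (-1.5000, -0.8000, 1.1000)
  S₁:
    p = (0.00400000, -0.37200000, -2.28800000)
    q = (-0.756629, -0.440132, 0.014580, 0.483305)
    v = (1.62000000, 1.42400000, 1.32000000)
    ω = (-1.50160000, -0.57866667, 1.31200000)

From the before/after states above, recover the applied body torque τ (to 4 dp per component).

τ = (-0.0200, 0.1000, 0.1400)

ω₁ − ω₀ = (-0.00160000, 0.22133333, 0.21200000)
gyro term ω₀×Iω₀ = (-0.0176, -0.0660, -0.0720)
τ = I·(Δω/dt) + ω₀×(Iω₀) = (-0.0200, 0.1000, 0.1400)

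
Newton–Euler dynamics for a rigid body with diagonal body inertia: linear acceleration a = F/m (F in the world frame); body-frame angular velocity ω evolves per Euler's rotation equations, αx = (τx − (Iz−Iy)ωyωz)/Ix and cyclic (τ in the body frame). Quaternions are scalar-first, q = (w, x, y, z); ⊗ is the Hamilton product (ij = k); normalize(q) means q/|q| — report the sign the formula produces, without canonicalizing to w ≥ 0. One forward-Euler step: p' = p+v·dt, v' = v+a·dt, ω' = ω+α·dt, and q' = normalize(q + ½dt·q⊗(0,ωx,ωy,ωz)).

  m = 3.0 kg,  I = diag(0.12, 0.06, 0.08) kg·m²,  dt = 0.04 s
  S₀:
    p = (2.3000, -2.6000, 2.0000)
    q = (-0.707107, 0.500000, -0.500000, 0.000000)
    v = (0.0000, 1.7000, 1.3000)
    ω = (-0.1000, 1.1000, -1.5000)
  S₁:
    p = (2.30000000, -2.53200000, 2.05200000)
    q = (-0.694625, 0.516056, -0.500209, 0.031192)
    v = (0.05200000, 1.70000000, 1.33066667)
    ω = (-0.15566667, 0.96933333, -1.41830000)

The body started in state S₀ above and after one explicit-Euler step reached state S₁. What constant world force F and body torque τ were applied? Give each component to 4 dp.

Δv = v₁−v₀ = (0.05200000, 0.00000000, 0.03066667)
applied force F = (3.9000, 0.0000, 2.3000)
rate change Δω = (-0.05566667, -0.13066667, 0.08170000)
I·α + gyro = (-0.2000, -0.1900, 0.1700)

F = (3.9000, 0.0000, 2.3000)
τ = (-0.2000, -0.1900, 0.1700)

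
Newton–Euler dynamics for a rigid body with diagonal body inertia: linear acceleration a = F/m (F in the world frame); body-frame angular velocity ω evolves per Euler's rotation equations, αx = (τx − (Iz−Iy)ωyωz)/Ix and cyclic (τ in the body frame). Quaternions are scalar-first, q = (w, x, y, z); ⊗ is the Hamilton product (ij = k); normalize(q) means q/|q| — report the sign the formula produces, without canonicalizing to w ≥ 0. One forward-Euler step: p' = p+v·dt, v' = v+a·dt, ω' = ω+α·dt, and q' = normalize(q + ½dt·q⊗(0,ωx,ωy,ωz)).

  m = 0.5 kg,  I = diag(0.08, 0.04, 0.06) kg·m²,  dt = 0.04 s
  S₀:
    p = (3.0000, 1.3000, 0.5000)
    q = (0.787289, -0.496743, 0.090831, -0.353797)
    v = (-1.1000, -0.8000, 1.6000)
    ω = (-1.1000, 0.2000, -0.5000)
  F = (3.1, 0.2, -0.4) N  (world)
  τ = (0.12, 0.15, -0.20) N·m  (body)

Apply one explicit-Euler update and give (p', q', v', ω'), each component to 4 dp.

p' = (2.9560, 1.2680, 0.5640)
q' = (0.7722, -0.5134, 0.0968, -0.3616)
v' = (-0.8520, -0.7840, 1.5680)
ω' = (-1.0390, 0.3390, -0.6392)

angular accel α = (1.5250, 3.4750, -3.4800)
ω' = ω + α·dt = (-1.0390, 0.3390, -0.6392)
2q̇ = q⊗(0,ω) = (-0.7414820, -0.8406740, 0.2982630, -0.3930790)
q + ½dt·q⊗(0,ω), renormalized = (0.7722, -0.5134, 0.0968, -0.3616)
linear accel F/m = (6.2000, 0.4000, -0.8000)
new position p' = (2.9560, 1.2680, 0.5640)
new velocity v' = (-0.8520, -0.7840, 1.5680)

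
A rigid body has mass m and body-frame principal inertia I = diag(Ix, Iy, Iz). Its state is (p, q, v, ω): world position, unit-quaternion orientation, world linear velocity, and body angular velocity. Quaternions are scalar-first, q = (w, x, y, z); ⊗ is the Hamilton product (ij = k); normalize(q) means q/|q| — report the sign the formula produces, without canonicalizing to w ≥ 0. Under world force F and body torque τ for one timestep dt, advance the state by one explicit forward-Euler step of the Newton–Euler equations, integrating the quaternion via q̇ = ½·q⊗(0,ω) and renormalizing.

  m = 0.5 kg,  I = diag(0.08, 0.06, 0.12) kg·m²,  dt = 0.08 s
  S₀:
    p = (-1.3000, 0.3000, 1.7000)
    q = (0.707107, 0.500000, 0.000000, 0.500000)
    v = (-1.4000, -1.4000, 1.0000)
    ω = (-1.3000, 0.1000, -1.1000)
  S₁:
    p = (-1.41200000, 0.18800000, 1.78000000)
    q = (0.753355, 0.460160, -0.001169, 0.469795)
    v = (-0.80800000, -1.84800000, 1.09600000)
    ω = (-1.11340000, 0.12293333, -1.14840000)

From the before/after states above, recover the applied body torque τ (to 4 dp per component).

ω₁ − ω₀ = (0.18660000, 0.02293333, -0.04840000)
precession coupling = (-0.0066, -0.0572, 0.0026)
applied torque τ = (0.1800, -0.0400, -0.0700)

τ = (0.1800, -0.0400, -0.0700)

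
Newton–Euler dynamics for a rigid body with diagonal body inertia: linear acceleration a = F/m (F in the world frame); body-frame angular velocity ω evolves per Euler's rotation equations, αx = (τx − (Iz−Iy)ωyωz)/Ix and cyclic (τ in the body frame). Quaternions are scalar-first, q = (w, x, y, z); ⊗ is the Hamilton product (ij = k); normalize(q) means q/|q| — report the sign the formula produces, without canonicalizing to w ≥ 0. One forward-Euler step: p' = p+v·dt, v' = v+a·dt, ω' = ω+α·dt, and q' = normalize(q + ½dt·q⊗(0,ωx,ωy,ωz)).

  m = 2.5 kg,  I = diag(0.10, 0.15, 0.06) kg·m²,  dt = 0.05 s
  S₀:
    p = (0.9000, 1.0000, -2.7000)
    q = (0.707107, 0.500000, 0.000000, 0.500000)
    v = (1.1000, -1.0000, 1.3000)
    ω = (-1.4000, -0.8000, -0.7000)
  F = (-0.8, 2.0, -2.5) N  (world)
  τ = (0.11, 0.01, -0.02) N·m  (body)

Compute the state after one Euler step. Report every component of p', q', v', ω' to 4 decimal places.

(τ − ω×Iω)/I = (1.6040, -0.1947, -1.2667)
new body rate ω' = (-1.3198, -0.8097, -0.7633)
2q̇ = q⊗(0,ω) = (1.0500000, -0.5899498, -0.9156856, -0.8949749)
updated quaternion q' = (0.7326, 0.4848, -0.0229, 0.4772)
linear accel F/m = (-0.3200, 0.8000, -1.0000)
new position p' = (0.9550, 0.9500, -2.6350)
new velocity v' = (1.0840, -0.9600, 1.2500)

p' = (0.9550, 0.9500, -2.6350)
q' = (0.7326, 0.4848, -0.0229, 0.4772)
v' = (1.0840, -0.9600, 1.2500)
ω' = (-1.3198, -0.8097, -0.7633)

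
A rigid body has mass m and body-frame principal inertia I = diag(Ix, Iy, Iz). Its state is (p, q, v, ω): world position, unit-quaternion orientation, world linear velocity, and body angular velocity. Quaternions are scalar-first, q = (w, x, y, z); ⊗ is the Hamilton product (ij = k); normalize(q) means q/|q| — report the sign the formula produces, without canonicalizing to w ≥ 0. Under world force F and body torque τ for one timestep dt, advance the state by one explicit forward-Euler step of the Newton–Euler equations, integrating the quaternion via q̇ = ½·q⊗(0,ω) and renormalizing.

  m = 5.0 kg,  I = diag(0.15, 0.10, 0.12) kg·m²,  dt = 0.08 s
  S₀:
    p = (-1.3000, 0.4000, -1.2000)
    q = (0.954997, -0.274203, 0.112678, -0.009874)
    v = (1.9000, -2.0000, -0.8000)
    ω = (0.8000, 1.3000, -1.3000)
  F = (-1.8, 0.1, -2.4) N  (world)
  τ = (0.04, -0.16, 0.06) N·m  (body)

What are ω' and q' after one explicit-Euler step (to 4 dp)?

ω' = (0.8394, 1.1970, -1.2253)
q' = (0.9543, -0.2482, 0.1473, -0.0772)

α = I⁻¹(τ − ω×Iω) = (0.4920, -1.2880, 0.9333)
ω' = ω + α·dt = (0.8394, 1.1970, -1.2253)
q⊗(0,ω) = (0.0600448, 0.6303524, 0.8771330, -1.6881024)
q + ½dt·q⊗(0,ω), renormalized = (0.9543, -0.2482, 0.1473, -0.0772)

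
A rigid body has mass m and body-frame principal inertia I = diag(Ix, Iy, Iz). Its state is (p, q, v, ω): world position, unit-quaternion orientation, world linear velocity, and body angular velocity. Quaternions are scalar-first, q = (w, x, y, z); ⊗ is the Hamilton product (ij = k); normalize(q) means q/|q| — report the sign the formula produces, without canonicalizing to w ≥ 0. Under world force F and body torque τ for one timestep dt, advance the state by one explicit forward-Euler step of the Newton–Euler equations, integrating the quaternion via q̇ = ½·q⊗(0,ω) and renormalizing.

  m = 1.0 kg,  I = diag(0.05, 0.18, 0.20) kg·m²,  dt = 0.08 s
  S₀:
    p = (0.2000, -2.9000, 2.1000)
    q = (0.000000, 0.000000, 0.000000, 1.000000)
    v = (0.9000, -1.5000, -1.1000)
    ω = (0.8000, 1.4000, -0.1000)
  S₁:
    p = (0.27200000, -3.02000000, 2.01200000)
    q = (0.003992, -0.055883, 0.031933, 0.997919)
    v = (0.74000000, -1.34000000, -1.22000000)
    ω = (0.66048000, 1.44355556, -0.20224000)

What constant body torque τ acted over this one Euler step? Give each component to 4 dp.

ω₁ − ω₀ = (-0.13952000, 0.04355556, -0.10224000)
applied torque τ = (-0.0900, 0.1100, -0.1100)

τ = (-0.0900, 0.1100, -0.1100)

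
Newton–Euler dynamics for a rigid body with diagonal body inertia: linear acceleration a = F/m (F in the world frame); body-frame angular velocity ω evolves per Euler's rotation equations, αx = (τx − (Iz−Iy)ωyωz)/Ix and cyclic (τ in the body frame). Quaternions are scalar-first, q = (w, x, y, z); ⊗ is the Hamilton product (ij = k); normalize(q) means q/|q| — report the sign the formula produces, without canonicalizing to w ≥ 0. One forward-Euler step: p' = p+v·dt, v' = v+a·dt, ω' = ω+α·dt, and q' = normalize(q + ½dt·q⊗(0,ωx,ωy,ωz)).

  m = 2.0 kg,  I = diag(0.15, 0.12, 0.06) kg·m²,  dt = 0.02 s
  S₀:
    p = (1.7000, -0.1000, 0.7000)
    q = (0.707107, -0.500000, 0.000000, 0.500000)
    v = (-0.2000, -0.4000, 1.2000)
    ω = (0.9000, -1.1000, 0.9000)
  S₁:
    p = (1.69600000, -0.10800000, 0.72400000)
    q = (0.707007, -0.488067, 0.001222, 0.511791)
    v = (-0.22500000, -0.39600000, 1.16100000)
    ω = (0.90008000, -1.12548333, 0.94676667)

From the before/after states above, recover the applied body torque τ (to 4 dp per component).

τ = (0.0600, -0.0800, 0.1700)

rate change Δω = (0.00008000, -0.02548333, 0.04676667)
precession coupling = (0.0594, 0.0729, 0.0297)
I·α + gyro = (0.0600, -0.0800, 0.1700)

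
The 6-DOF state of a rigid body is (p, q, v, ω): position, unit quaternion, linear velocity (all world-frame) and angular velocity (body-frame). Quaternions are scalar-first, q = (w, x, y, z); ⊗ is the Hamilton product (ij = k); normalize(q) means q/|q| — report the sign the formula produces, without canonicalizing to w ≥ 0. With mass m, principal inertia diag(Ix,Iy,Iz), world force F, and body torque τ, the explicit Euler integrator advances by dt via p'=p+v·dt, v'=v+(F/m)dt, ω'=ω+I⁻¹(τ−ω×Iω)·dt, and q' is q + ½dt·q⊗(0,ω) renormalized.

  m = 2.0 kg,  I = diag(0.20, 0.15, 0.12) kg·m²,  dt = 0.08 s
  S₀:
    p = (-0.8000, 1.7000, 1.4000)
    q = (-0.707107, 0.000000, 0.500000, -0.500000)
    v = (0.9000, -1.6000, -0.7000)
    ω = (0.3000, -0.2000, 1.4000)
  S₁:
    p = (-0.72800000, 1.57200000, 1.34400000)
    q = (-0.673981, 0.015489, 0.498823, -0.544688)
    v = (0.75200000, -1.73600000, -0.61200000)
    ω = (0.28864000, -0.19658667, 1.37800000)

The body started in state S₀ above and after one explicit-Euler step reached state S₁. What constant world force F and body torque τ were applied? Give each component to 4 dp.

F = (-3.7000, -3.4000, 2.2000)
τ = (-0.0200, 0.0400, -0.0300)

velocity change Δv = (-0.14800000, -0.13600000, 0.08800000)
m·(v₁−v₀)/dt = (-3.7000, -3.4000, 2.2000)
ω₁ − ω₀ = (-0.01136000, 0.00341333, -0.02200000)
precession coupling = (0.0084, 0.0336, 0.0030)
τ = I·(Δω/dt) + ω₀×(Iω₀) = (-0.0200, 0.0400, -0.0300)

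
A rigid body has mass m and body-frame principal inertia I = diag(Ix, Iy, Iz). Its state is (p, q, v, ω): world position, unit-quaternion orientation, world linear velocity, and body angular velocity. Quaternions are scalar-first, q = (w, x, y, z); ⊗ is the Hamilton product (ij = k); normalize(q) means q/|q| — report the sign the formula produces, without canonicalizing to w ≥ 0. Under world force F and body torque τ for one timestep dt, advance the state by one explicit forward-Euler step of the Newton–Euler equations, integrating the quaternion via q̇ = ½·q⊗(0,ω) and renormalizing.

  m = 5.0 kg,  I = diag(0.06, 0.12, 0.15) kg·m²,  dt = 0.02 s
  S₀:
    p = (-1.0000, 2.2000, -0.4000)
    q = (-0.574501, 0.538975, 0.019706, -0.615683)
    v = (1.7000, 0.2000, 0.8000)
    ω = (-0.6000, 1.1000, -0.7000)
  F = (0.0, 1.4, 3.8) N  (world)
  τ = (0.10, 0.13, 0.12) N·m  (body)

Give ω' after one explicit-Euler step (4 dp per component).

ω' = (-0.5590, 1.1280, -0.6787)

angular accel α = (2.0517, 1.3983, 1.0640)
ω' = ω + α·dt = (-0.5590, 1.1280, -0.6787)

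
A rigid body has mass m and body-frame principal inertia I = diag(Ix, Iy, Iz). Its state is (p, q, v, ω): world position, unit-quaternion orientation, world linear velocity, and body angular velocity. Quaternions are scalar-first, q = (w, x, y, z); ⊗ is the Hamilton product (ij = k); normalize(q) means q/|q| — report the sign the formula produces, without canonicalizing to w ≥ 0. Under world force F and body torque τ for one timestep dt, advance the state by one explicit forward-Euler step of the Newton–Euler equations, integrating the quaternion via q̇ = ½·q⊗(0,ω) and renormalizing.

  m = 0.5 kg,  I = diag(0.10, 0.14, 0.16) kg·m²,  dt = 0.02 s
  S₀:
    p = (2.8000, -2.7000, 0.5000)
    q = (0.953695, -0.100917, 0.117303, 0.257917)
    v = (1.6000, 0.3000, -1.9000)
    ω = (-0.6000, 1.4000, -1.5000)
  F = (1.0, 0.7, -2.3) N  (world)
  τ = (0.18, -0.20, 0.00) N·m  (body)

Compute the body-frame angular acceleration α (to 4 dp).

ω×(Iω) gyroscopic = (-0.0420, -0.0540, -0.0336)
(τ − ω×Iω)/I = (2.2200, -1.0429, 0.2100)

α = (2.2200, -1.0429, 0.2100)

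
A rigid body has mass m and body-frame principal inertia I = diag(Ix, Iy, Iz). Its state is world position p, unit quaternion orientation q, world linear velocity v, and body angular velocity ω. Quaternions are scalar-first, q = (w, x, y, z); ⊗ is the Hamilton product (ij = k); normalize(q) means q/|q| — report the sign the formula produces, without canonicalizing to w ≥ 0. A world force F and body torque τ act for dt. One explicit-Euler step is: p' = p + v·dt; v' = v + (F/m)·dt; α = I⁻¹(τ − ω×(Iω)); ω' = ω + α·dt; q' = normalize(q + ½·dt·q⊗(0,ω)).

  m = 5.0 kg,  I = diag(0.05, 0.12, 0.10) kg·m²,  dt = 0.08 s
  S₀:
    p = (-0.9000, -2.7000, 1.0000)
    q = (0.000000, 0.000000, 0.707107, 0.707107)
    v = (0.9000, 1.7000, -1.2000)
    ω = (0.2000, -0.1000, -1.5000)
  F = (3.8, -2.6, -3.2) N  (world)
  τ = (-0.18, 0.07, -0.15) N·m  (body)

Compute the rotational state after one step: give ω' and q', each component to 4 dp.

gyro term ω×Iω = (-0.0030, 0.0150, -0.0014)
angular accel α = (-3.5400, 0.4583, -1.4860)
new body rate ω' = (-0.0832, -0.0633, -1.6189)
q⊗(0,ω) = (1.1313712, -0.9899498, 0.1414214, -0.1414214)
q + ½dt·q⊗(0,ω), renormalized = (0.0452, -0.0395, 0.7115, 0.7002)

ω' = (-0.0832, -0.0633, -1.6189)
q' = (0.0452, -0.0395, 0.7115, 0.7002)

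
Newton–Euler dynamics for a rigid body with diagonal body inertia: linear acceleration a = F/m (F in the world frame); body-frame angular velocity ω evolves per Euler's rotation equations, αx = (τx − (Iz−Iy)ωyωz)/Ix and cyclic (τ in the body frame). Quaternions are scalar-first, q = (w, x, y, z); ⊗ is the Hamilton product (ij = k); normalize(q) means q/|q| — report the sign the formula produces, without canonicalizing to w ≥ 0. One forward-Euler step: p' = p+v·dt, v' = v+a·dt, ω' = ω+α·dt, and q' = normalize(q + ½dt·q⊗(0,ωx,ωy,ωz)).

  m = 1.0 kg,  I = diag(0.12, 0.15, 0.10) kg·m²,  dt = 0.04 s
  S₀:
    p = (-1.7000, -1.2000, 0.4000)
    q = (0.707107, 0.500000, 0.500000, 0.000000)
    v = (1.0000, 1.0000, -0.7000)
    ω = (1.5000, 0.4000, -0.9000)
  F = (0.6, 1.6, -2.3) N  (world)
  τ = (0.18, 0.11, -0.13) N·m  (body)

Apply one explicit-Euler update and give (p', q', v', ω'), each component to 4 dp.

a = (0.6000, 1.6000, -2.3000)
new position p' = (-1.6600, -1.1600, 0.3720)
v' = v + a·dt = (1.0240, 1.0640, -0.7920)
(τ − ω×Iω)/I = (1.3500, 0.9133, -1.4800)
ω' = ω + α·dt = (1.5540, 0.4365, -0.9592)
q⊗(0,ω) = (-0.9500000, 0.6106605, 0.7328428, -1.1863963)
q + ½dt·q⊗(0,ω), renormalized = (0.6877, 0.5119, 0.5143, -0.0237)

p' = (-1.6600, -1.1600, 0.3720)
q' = (0.6877, 0.5119, 0.5143, -0.0237)
v' = (1.0240, 1.0640, -0.7920)
ω' = (1.5540, 0.4365, -0.9592)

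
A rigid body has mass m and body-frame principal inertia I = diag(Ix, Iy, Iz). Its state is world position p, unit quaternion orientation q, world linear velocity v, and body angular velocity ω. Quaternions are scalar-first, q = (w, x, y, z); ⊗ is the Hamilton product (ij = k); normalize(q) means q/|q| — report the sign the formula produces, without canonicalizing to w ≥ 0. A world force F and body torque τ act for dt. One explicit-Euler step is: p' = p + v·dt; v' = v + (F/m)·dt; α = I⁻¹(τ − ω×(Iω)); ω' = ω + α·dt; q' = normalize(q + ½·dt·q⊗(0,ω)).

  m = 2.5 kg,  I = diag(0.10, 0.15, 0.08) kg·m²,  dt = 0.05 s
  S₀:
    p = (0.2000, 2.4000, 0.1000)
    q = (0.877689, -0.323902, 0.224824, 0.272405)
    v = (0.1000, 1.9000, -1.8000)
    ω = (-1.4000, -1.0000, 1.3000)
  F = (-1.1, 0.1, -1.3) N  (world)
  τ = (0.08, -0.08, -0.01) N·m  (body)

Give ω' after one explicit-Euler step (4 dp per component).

(τ − ω×Iω)/I = (-0.1100, -0.2907, -1.0000)
ω' = ω + α·dt = (-1.4055, -1.0145, 1.2500)

ω' = (-1.4055, -1.0145, 1.2500)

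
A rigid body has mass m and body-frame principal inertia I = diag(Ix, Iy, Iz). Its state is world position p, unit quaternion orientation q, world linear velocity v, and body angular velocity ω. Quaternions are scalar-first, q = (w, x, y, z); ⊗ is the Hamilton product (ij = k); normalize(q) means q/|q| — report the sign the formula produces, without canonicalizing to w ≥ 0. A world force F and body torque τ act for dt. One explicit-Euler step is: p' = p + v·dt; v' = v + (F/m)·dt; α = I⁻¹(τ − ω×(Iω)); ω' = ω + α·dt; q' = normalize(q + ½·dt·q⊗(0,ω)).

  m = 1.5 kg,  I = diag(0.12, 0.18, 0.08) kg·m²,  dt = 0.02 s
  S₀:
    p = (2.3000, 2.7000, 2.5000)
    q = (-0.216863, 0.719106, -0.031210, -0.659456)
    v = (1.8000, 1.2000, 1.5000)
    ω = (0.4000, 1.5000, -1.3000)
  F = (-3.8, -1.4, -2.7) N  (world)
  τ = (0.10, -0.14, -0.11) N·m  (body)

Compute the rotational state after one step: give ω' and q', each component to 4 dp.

ω' = (0.3842, 1.4868, -1.3365)
q' = (-0.2278, 0.7284, -0.0277, -0.6456)

(τ − ω×Iω)/I = (-0.7917, -0.6622, -1.8250)
new body rate ω' = (0.3842, 1.4868, -1.3365)
2q̇ = q⊗(0,ω) = (-1.0981202, 0.9430118, 0.3457609, 1.3730649)
q + ½dt·q⊗(0,ω), renormalized = (-0.2278, 0.7284, -0.0277, -0.6456)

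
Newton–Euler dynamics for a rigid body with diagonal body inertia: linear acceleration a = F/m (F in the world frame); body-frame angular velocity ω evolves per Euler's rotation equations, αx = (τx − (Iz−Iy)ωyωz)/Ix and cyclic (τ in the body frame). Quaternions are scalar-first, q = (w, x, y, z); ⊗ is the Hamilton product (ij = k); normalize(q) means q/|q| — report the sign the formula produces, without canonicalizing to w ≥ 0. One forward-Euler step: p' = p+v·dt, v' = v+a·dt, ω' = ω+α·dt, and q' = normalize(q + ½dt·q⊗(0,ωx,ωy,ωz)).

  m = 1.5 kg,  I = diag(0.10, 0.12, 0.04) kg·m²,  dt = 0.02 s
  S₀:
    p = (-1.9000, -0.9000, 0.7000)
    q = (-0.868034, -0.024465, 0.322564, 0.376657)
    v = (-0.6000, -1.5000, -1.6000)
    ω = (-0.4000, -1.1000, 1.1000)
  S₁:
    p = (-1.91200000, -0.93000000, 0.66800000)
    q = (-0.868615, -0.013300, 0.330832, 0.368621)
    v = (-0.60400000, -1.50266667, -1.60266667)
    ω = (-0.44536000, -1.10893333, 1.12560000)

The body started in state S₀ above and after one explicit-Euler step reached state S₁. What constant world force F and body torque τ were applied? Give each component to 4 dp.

ω₁ − ω₀ = (-0.04536000, -0.00893333, 0.02560000)
I·α + gyro = (-0.1300, -0.0800, 0.0600)
Δv = v₁−v₀ = (-0.00400000, -0.00266667, -0.00266667)
applied force F = (-0.3000, -0.2000, -0.2000)

F = (-0.3000, -0.2000, -0.2000)
τ = (-0.1300, -0.0800, 0.0600)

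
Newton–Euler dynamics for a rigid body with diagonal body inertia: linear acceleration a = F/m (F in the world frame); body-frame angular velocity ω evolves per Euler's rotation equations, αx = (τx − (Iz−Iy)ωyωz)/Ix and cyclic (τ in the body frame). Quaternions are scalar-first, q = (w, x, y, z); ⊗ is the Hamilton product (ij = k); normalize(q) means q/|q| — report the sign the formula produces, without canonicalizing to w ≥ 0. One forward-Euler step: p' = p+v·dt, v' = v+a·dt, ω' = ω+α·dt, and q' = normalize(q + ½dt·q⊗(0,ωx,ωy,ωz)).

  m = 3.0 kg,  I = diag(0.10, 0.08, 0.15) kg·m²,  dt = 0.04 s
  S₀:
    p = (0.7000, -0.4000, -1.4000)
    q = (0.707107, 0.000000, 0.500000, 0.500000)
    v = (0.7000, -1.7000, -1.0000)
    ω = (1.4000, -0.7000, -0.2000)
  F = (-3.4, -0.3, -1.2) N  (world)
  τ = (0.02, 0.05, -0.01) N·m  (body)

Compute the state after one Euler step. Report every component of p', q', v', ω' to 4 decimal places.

a = (-1.1333, -0.1000, -0.4000)
p' = p + v·dt = (0.7280, -0.4680, -1.4400)
new velocity v' = (0.6547, -1.7040, -1.0160)
gyro term ω×Iω = (0.0098, 0.0140, 0.0196)
angular accel α = (0.1020, 0.4500, -0.1973)
new body rate ω' = (1.4041, -0.6820, -0.2079)
2q̇ = q⊗(0,ω) = (0.4500000, 1.2399498, 0.2050251, -0.8414214)
q + ½dt·q⊗(0,ω), renormalized = (0.7158, 0.0248, 0.5038, 0.4829)

p' = (0.7280, -0.4680, -1.4400)
q' = (0.7158, 0.0248, 0.5038, 0.4829)
v' = (0.6547, -1.7040, -1.0160)
ω' = (1.4041, -0.6820, -0.2079)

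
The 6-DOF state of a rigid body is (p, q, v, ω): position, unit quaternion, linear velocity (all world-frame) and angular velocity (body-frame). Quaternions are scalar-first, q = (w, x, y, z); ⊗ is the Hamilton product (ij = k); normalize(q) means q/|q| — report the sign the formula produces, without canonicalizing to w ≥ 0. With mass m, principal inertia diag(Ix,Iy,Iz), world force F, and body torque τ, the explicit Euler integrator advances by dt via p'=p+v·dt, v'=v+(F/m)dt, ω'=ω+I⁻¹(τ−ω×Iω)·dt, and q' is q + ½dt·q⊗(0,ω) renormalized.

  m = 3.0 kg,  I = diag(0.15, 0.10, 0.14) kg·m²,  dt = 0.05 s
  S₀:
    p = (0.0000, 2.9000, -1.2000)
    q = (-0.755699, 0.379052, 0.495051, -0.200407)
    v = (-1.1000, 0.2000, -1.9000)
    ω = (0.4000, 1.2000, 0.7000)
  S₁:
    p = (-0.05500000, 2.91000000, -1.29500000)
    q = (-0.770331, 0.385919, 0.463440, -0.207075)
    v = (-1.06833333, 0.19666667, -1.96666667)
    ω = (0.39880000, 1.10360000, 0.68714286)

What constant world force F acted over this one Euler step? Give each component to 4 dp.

F = (1.9000, -0.2000, -4.0000)

Δv = v₁−v₀ = (0.03166667, -0.00333333, -0.06666667)
applied force F = (1.9000, -0.2000, -4.0000)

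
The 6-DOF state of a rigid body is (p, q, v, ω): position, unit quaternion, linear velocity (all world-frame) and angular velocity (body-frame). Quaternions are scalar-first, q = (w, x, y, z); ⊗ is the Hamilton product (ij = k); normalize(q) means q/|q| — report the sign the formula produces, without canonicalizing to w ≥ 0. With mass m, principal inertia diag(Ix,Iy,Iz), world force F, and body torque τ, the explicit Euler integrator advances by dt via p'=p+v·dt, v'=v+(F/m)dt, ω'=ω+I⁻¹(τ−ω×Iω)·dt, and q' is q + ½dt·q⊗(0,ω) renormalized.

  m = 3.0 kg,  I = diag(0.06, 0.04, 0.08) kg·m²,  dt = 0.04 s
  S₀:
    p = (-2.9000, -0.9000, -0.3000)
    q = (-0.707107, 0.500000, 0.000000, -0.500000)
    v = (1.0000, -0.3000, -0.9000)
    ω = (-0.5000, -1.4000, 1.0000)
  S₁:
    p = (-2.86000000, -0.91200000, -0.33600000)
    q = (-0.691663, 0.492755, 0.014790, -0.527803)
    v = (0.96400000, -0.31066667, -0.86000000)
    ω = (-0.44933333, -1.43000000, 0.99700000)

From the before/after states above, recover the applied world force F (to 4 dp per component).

v₁ − v₀ = (-0.03600000, -0.01066667, 0.04000000)
F = m·Δv/dt = (-2.7000, -0.8000, 3.0000)

F = (-2.7000, -0.8000, 3.0000)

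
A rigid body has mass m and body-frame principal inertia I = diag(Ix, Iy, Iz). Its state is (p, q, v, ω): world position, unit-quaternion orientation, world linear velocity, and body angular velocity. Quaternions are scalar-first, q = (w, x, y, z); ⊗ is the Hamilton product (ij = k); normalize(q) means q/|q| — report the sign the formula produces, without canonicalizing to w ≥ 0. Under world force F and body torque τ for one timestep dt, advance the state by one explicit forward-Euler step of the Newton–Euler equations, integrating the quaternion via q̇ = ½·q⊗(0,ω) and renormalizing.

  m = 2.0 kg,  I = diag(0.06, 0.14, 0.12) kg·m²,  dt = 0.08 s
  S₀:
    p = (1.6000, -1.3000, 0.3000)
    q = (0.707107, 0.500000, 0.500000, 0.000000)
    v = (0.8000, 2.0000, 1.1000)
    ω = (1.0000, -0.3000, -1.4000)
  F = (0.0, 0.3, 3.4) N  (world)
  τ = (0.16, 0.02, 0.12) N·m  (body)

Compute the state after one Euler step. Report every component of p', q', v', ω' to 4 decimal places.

a = F/m = (0.0000, 0.1500, 1.7000)
p + v·dt = (1.6640, -1.1400, 0.3880)
v + (F/m)dt = (0.8000, 2.0120, 1.2360)
precession coupling ω×(Iω) = (-0.0084, 0.0840, -0.0240)
(τ − ω×Iω)/I = (2.8067, -0.4571, 1.2000)
ω' = ω + α·dt = (1.2245, -0.3366, -1.3040)
2q̇ = q⊗(0,ω) = (-0.3500000, 0.0071070, 0.4878679, -1.6399498)
q' = normalize(q + ½dt·q⊗(0,ω)) = (0.6914, 0.4991, 0.5183, -0.0654)

p' = (1.6640, -1.1400, 0.3880)
q' = (0.6914, 0.4991, 0.5183, -0.0654)
v' = (0.8000, 2.0120, 1.2360)
ω' = (1.2245, -0.3366, -1.3040)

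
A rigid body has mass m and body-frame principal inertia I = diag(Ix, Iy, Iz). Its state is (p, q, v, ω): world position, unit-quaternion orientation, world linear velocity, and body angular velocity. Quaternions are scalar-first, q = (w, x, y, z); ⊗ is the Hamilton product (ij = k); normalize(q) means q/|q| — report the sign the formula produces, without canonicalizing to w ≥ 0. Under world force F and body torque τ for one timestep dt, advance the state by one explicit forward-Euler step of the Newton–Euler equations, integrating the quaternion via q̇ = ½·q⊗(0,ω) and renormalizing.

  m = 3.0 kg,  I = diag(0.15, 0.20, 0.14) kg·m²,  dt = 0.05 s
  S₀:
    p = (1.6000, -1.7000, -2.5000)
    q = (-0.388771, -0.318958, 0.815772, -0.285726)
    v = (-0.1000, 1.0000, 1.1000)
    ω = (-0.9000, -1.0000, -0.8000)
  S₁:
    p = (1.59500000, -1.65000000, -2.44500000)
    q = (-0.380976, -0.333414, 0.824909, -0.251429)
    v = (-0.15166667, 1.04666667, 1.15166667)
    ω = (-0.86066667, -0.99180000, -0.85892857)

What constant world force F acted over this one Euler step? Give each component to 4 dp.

Δv = v₁−v₀ = (-0.05166667, 0.04666667, 0.05166667)
m·(v₁−v₀)/dt = (-3.1000, 2.8000, 3.1000)

F = (-3.1000, 2.8000, 3.1000)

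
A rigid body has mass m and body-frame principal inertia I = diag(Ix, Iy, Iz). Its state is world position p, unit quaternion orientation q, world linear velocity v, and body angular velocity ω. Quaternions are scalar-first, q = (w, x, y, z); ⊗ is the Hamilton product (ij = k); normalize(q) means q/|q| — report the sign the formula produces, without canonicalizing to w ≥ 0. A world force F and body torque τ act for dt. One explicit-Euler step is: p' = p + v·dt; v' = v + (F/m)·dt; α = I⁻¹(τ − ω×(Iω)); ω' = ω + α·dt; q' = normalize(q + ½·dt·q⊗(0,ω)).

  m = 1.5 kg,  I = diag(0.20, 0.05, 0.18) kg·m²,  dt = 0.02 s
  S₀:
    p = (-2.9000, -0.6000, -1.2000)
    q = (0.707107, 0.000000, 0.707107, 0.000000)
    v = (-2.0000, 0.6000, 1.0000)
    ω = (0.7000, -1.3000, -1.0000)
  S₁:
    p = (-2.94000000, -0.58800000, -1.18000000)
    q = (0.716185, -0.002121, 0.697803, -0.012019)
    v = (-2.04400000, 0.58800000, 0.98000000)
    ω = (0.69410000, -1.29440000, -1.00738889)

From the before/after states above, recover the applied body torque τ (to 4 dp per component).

τ = (0.1100, 0.0000, 0.0700)

Δω = ω₁−ω₀ = (-0.00590000, 0.00560000, -0.00738889)
ω₀×(Iω₀) = (0.1690, -0.0140, 0.1365)
τ = I·(Δω/dt) + ω₀×(Iω₀) = (0.1100, 0.0000, 0.0700)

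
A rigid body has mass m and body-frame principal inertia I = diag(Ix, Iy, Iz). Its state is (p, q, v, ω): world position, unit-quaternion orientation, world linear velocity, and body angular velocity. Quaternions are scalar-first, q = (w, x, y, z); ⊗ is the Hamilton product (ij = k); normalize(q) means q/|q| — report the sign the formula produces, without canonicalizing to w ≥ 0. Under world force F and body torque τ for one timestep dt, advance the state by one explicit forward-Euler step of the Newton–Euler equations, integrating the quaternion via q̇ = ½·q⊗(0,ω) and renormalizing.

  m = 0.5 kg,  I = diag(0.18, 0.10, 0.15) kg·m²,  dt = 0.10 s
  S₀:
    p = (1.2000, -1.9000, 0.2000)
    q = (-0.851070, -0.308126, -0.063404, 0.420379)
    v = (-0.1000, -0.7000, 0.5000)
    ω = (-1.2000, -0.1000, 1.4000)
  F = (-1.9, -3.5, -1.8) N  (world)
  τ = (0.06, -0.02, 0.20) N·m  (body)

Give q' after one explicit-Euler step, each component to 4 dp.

q' = (-0.8955, -0.2583, -0.0625, 0.3570)

2q̇ = q⊗(0,ω) = (-0.9646222, 0.9745563, 0.0120286, -1.2367702)
q' = normalize(q + ½dt·q⊗(0,ω)) = (-0.8955, -0.2583, -0.0625, 0.3570)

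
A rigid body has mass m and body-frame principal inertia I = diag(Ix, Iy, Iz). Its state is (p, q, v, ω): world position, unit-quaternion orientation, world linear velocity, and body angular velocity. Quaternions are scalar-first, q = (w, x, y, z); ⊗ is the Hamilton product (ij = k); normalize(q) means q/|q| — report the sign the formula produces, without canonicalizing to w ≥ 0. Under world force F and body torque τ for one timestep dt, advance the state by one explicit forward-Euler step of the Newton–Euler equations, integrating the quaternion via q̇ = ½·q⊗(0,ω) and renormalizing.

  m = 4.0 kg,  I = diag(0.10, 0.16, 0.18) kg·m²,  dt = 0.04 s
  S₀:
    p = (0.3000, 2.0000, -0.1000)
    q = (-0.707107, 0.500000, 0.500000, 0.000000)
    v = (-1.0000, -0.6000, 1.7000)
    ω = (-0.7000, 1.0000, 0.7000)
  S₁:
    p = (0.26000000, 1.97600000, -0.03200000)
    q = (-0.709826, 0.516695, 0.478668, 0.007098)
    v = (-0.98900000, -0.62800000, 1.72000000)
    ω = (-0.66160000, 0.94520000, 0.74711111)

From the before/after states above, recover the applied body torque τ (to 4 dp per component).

ω₁ − ω₀ = (0.03840000, -0.05480000, 0.04711111)
gyro term ω₀×Iω₀ = (0.0140, 0.0392, -0.0420)
I·α + gyro = (0.1100, -0.1800, 0.1700)

τ = (0.1100, -0.1800, 0.1700)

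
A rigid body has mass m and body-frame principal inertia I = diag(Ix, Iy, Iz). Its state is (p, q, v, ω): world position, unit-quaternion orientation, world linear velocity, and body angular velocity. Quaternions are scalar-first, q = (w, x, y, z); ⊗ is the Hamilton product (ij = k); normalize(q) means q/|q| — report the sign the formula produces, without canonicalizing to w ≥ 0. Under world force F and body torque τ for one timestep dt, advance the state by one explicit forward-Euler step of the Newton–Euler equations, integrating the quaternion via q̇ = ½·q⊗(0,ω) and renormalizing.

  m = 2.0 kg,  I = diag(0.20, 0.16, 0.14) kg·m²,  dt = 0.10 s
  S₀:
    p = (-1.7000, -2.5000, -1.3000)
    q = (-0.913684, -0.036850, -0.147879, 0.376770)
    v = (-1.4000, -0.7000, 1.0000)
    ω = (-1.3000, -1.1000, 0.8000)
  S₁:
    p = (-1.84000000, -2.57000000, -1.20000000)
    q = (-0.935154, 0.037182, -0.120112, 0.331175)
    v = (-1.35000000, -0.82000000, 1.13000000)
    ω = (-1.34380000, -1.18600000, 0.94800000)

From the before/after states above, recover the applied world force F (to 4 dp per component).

F = (1.0000, -2.4000, 2.6000)

Δv = v₁−v₀ = (0.05000000, -0.12000000, 0.13000000)
applied force F = (1.0000, -2.4000, 2.6000)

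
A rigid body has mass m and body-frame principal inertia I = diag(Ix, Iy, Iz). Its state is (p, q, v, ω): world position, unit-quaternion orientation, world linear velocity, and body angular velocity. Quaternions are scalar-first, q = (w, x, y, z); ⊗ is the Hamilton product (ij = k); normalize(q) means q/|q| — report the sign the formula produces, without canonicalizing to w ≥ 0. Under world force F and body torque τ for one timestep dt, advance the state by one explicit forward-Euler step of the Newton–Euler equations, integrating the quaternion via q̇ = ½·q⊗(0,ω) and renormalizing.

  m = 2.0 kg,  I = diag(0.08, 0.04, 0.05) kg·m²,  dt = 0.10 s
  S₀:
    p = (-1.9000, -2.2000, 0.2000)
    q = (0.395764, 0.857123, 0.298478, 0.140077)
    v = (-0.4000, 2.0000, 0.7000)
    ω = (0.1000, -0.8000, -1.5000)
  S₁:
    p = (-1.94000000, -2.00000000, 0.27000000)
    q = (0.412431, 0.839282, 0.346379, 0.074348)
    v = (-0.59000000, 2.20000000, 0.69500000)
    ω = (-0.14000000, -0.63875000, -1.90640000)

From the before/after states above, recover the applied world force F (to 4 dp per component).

F = (-3.8000, 4.0000, -0.1000)

Δv = v₁−v₀ = (-0.19000000, 0.20000000, -0.00500000)
m·(v₁−v₀)/dt = (-3.8000, 4.0000, -0.1000)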